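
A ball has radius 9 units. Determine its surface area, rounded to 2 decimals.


Shape: sphere
Radius r = 9 units
Formula: SA = 4 * pi * r^2
r^2 = 81
SA = 4 * pi * 81
SA = 324 * pi
SA = 1017.88
1017.88 units^2


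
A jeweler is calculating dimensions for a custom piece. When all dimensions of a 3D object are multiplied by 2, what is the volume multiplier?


Linear scale factor k = 2
Rule: under a linear scaling by k, volumes scale by k^3.
k^3 = 2 * 2 * 2
k^3 = 4 * 2
k^3 = 8
Volume scales by a factor of 8.
8 (dimensionless)


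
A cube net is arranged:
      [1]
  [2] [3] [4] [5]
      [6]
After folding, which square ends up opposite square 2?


Net: cross layout. Take square 3 as the base (bottom).
Fold the four squares in the horizontal row up around 3: 2 -> left, 4 -> right, 5 wraps to the top.
Fold 1 and 6 up from 3: 1 -> back, 6 -> front.
Opposite pairs are therefore: (1, 6), (2, 4), (3, 5).
Face 2 is opposite face 4.
face 4


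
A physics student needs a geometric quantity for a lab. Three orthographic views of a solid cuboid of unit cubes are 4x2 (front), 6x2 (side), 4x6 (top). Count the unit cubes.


Orthographic views of a solid rectangular block:
Front view 4 x 2 -> length = 4, height = 2
Side view 6 x 2 -> width = 6, height = 2 (consistent)
Top view 4 x 6 -> confirms length = 4, width = 6
The block is 4 x 6 x 2.
Total unit cubes = 4 * 6 * 2 = 48
48 unit cubes


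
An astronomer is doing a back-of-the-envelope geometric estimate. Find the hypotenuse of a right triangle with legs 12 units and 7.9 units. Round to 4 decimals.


Shape: right triangle
Legs a = 12 units, b = 7.9 units
Formula: c = sqrt(a^2 + b^2)
a^2 = 144, b^2 = 62.41
a^2 + b^2 = 206.41
c = sqrt(206.41)
c = 14.367
14.367 units


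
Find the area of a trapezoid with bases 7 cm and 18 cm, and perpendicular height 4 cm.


Shape: trapezoid
Parallel sides a = 7 cm, b = 18 cm; Height h = 4 cm
Formula: A = (a + b) * h / 2
a + b = 7 + 18 = 25
A = 25 * 4 / 2
A = 100 / 2
A = 50
50 cm^2


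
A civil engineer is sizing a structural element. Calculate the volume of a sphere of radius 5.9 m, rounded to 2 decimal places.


Shape: sphere
Radius r = 5.9 m
Formula: V = (4/3) * pi * r^3
r^3 = 205.379
(4/3) * 205.379 = 273.838667
V = 273.838667 * pi
V = 860.29
860.29 m^3


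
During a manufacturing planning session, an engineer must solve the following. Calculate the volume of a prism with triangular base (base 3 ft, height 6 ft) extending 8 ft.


Shape: triangular prism
Triangle base = 3 ft, triangle height = 6 ft, prism length L = 8 ft
Formula: V = (1/2 * b * h_tri) * L
Cross-section area = 0.5 * 3 * 6 = 9
V = 9 * 8
V = 72
72 ft^3


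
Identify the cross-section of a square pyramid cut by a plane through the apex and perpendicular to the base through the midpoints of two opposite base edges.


Solid: square pyramid
Cutting plane: through the apex and perpendicular to the base through the midpoints of two opposite base edges
Visualize the intersection of the plane with the solid's surface.
The boundary of the cut region is a isosceles triangle.
isosceles triangle


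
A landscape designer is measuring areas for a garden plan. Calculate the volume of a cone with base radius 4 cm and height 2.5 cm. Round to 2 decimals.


Shape: cone
Radius r = 4 cm, Height h = 2.5 cm
Formula: V = (1/3) * pi * r^2 * h
r^2 = 16
pi * r^2 * h = pi * 16 * 2.5 = 40 * pi
V = 40 * pi / 3
V = 41.89
41.89 cm^3


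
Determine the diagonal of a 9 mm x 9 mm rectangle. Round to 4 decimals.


Shape: rectangle (diagonal via Pythagoras)
Sides: 9 mm and 9 mm
Formula: d = sqrt(l^2 + w^2)
l^2 = 81, w^2 = 81
l^2 + w^2 = 162
d = sqrt(162)
d = 12.7279
12.7279 mm


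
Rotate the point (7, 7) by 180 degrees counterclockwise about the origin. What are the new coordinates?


Transformation: rotation about the origin
Original point: (7, 7)
Rule for 180 deg: (x, y) -> (-x, -y)
Apply: (7, 7) -> (-7, -7)
(-7, -7)


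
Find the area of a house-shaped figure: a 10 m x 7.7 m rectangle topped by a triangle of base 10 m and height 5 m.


Composite shape: rectangle + triangle
Rectangle area = 10 * 7.7 = 77
Triangle area = 0.5 * 10 * 5 = 25
Total = 77 + 25
Total = 102
102 m^2


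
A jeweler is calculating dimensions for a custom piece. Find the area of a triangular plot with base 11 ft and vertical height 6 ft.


Shape: triangle
Base b = 11 ft, Height h = 6 ft
Formula: A = (1/2) * b * h
A = 0.5 * 11 * 6
A = 0.5 * 66
A = 33
33 ft^2


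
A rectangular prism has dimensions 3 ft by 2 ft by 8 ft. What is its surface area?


Shape: rectangular prism
l = 3 ft, w = 2 ft, h = 8 ft
Formula: SA = 2(lw + lh + wh)
lw = 6, lh = 24, wh = 16
lw + lh + wh = 46
SA = 2 * 46
SA = 92
92 ft^2


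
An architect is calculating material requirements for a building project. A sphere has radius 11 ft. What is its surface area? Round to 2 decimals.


Shape: sphere
Radius r = 11 ft
Formula: SA = 4 * pi * r^2
r^2 = 121
SA = 4 * pi * 121
SA = 484 * pi
SA = 1520.53
1520.53 ft^2


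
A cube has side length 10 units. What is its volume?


Shape: cube
Side s = 10 units
Formula: V = s^3
V = 10 * 10 * 10
V = 100 * 10
V = 1000
1000 units^3


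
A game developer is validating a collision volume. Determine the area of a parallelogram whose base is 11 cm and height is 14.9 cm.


Shape: parallelogram
Base b = 11 cm, Height h = 14.9 cm
Formula: A = b * h
A = 11 * 14.9
A = 163.9
163.9 cm^2


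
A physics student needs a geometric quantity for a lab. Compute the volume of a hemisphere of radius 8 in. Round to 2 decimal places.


Shape: hemisphere (half of a sphere)
Radius r = 8 in
Formula: V = (1/2) * (4/3) * pi * r^3 = (2/3) * pi * r^3
r^3 = 512
(2/3) * 512 = 341.333333
V = 341.333333 * pi
V = 1072.33
1072.33 in^3


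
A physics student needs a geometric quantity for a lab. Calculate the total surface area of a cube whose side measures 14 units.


Shape: cube
Side s = 14 units
A cube has 6 square faces.
Formula: SA = 6 * s^2
s^2 = 196
SA = 6 * 196
SA = 1176
1176 units^2


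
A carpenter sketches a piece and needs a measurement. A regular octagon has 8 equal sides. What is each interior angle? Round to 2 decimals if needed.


Shape: regular octagon (8 sides)
Formula: interior angle = (n - 2) * 180 / n
(n - 2) = 6
(n - 2) * 180 = 1080
angle = 1080 / 8
angle = 135
135 degrees


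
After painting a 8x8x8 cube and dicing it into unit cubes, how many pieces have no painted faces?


Large cube: 8 x 8 x 8, cut into unit cubes.
n = 8, so n - 2 = 6
Unpainted cubes form the interior (n - 2)^3 block.
(n - 2)^3 = 6^3 = 216
216 unit cubes


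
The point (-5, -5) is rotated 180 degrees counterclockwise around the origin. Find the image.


Transformation: rotation about the origin
Original point: (-5, -5)
Rule for 180 deg: (x, y) -> (-x, -y)
Apply: (-5, -5) -> (5, 5)
(5, 5)


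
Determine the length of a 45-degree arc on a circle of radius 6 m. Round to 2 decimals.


Shape: circular arc
Radius r = 6 m, Angle = 45 degrees
Formula: L = (angle/360) * 2 * pi * r
2 * pi * r = 12 * pi
L = (45/360) * 12 * pi
L = 1.5 * pi
L = 4.71
4.71 m


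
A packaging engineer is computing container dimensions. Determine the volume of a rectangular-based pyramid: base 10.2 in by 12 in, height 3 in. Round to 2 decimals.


Shape: rectangular pyramid
Base: 10.2 in x 12 in, Height h = 3 in
Formula: V = (1/3) * base_area * h
base_area = 10.2 * 12 = 122.4
base_area * h = 122.4 * 3 = 367.2
V = 367.2 / 3
V = 122.4
122.4 in^3


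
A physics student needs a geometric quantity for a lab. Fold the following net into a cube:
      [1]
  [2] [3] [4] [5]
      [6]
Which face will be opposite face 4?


Net: cross layout. Take square 3 as the base (bottom).
Fold the four squares in the horizontal row up around 3: 2 -> left, 4 -> right, 5 wraps to the top.
Fold 1 and 6 up from 3: 1 -> back, 6 -> front.
Opposite pairs are therefore: (1, 6), (2, 4), (3, 5).
Face 4 is opposite face 2.
face 2


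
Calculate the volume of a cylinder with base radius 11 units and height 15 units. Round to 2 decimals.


Shape: cylinder
Radius r = 11 units, Height h = 15 units
Formula: V = pi * r^2 * h
r^2 = 121
V = pi * 121 * 15
V = 1815 * pi
V = 5701.99
5701.99 units^3


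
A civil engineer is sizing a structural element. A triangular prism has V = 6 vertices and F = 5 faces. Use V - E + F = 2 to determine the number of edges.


Polyhedron: triangular prism
Euler's formula for convex polyhedra: V - E + F = 2
Given: V = 6 vertices and F = 5 faces
Solve for E:
E = V + F - 2 = 6 + 5 - 2 = 9
9 edges


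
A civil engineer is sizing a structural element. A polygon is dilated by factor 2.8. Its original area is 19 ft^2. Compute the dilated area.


Linear scale factor k = 2.8
Original area = 19 ft^2
Rule: under a linear scaling by k, areas scale by k^2.
k^2 = 2.8^2 = 7.84
New area = 19 * 7.84
New area = 148.96
148.96 ft^2


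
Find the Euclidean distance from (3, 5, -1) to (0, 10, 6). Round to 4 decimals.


3D distance between two points
P1 = (3, 5, -1), P2 = (0, 10, 6)
Formula: d = sqrt((x2-x1)^2 + (y2-y1)^2 + (z2-z1)^2)
dx = 0 - 3 = -3
dy = 10 - 5 = 5
dz = 6 - -1 = 7
dx^2 + dy^2 + dz^2 = 9 + 25 + 49 = 83
d = sqrt(83)
d = 9.1104
9.1104 units


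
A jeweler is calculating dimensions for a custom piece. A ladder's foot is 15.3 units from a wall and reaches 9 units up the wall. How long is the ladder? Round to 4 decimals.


Shape: right triangle
Legs a = 15.3 units, b = 9 units
Formula: c = sqrt(a^2 + b^2)
a^2 = 234.09, b^2 = 81
a^2 + b^2 = 315.09
c = sqrt(315.09)
c = 17.7508
17.7508 units


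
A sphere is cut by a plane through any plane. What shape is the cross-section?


Solid: sphere
Cutting plane: through any plane
Visualize the intersection of the plane with the solid's surface.
The boundary of the cut region is a circle.
circle


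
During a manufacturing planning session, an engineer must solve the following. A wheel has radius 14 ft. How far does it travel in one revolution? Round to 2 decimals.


Shape: circle
Radius r = 14 ft
Formula: C = 2 * pi * r
C = 2 * pi * 14
C = 28 * pi
C = 87.96
87.96 ft


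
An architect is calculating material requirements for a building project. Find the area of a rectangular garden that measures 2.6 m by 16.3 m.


Shape: rectangle
Length l = 2.6 m, Width w = 16.3 m
Formula: A = l * w
A = 2.6 * 16.3
A = 42.38
42.38 m^2


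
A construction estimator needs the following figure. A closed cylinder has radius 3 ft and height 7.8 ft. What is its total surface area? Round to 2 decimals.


Shape: closed cylinder
Radius r = 3 ft, Height h = 7.8 ft
Formula: SA = 2*pi*r^2 + 2*pi*r*h = 2*pi*r*(r + h)
r + h = 10.8
2 * r * (r + h) = 2 * 3 * 10.8 = 64.8
SA = 64.8 * pi
SA = 203.58
203.58 ft^2


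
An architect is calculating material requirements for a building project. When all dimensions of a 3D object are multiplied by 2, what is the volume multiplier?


Linear scale factor k = 2
Rule: under a linear scaling by k, volumes scale by k^3.
k^3 = 2 * 2 * 2
k^3 = 4 * 2
k^3 = 8
Volume scales by a factor of 8.
8 (dimensionless)


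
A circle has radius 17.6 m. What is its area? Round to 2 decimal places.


Shape: circle
Radius r = 17.6 m
Formula: A = pi * r^2
r^2 = 17.6^2 = 309.76
A = pi * 309.76
A = 973.14
973.14 m^2


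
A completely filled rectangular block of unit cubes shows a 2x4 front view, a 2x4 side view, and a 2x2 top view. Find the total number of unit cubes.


Orthographic views of a solid rectangular block:
Front view 2 x 4 -> length = 2, height = 4
Side view 2 x 4 -> width = 2, height = 4 (consistent)
Top view 2 x 2 -> confirms length = 2, width = 2
The block is 2 x 2 x 4.
Total unit cubes = 2 * 2 * 4 = 16
16 unit cubes


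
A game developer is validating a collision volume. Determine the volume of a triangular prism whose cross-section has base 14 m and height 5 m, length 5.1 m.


Shape: triangular prism
Triangle base = 14 m, triangle height = 5 m, prism length L = 5.1 m
Formula: V = (1/2 * b * h_tri) * L
Cross-section area = 0.5 * 14 * 5 = 35
V = 35 * 5.1
V = 178.5
178.5 m^3


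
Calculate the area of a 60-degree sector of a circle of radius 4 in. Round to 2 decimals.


Shape: circular sector
Radius r = 4 in, Angle = 60 degrees
Formula: A = (angle/360) * pi * r^2
r^2 = 16
Fraction of circle = 60/360
A = (60/360) * pi * 16
A = 2.666667 * pi
A = 8.38
8.38 in^2


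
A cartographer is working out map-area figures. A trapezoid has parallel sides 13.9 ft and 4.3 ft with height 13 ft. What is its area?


Shape: trapezoid
Parallel sides a = 13.9 ft, b = 4.3 ft; Height h = 13 ft
Formula: A = (a + b) * h / 2
a + b = 13.9 + 4.3 = 18.2
A = 18.2 * 13 / 2
A = 236.6 / 2
A = 118.3
118.3 ft^2


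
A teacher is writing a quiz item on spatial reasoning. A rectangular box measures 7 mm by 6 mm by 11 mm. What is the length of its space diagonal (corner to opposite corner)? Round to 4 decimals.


Shape: rectangular box (space diagonal)
l = 7 mm, w = 6 mm, h = 11 mm
Visualize: the diagonal of the base, then a right triangle with that diagonal and the height.
Formula: d = sqrt(l^2 + w^2 + h^2)
l^2 + w^2 + h^2 = 49 + 36 + 121 = 206
d = sqrt(206)
d = 14.3527
14.3527 mm


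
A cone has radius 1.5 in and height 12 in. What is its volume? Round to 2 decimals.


Shape: cone
Radius r = 1.5 in, Height h = 12 in
Formula: V = (1/3) * pi * r^2 * h
r^2 = 2.25
pi * r^2 * h = pi * 2.25 * 12 = 27 * pi
V = 27 * pi / 3
V = 28.27
28.27 in^3


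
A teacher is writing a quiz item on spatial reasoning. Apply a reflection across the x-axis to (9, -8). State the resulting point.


Transformation: reflection
Original point: (9, -8)
Rule for reflection over the x-axis: (x, y) -> (x, -y)
Apply: (9, -8) -> (9, 8)
(9, 8)


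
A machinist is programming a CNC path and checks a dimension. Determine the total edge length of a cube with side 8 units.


Shape: cube
Side s = 8 units
A cube has 12 edges, all equal.
Formula: total edge length = 12 * s
Total = 12 * 8
Total = 96
96 units


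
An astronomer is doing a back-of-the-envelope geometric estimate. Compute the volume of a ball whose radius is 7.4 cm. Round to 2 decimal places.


Shape: sphere
Radius r = 7.4 cm
Formula: V = (4/3) * pi * r^3
r^3 = 405.224
(4/3) * 405.224 = 540.298667
V = 540.298667 * pi
V = 1697.4
1697.4 cm^3


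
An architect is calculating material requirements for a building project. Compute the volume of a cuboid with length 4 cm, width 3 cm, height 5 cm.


Shape: rectangular prism
l = 4 cm, w = 3 cm, h = 5 cm
Formula: V = l * w * h
V = 4 * 3 * 5
V = 12 * 5
V = 60
60 cm^3


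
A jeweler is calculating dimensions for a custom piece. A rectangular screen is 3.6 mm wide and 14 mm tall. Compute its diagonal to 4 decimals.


Shape: rectangle (diagonal via Pythagoras)
Sides: 3.6 mm and 14 mm
Formula: d = sqrt(l^2 + w^2)
l^2 = 12.96, w^2 = 196
l^2 + w^2 = 208.96
d = sqrt(208.96)
d = 14.4554
14.4554 mm


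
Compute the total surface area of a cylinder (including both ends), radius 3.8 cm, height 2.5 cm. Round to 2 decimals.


Shape: closed cylinder
Radius r = 3.8 cm, Height h = 2.5 cm
Formula: SA = 2*pi*r^2 + 2*pi*r*h = 2*pi*r*(r + h)
r + h = 6.3
2 * r * (r + h) = 2 * 3.8 * 6.3 = 47.88
SA = 47.88 * pi
SA = 150.42
150.42 cm^2


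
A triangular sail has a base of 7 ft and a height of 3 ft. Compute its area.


Shape: triangle
Base b = 7 ft, Height h = 3 ft
Formula: A = (1/2) * b * h
A = 0.5 * 7 * 3
A = 0.5 * 21
A = 10.5
10.5 ft^2


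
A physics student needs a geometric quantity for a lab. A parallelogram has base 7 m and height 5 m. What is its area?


Shape: parallelogram
Base b = 7 m, Height h = 5 m
Formula: A = b * h
A = 7 * 5
A = 35
35 m^2


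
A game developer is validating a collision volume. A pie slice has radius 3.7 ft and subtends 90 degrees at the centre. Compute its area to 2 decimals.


Shape: circular sector
Radius r = 3.7 ft, Angle = 90 degrees
Formula: A = (angle/360) * pi * r^2
r^2 = 13.69
Fraction of circle = 90/360
A = (90/360) * pi * 13.69
A = 3.4225 * pi
A = 10.75
10.75 ft^2


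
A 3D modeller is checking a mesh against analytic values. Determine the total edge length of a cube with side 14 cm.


Shape: cube
Side s = 14 cm
A cube has 12 edges, all equal.
Formula: total edge length = 12 * s
Total = 12 * 14
Total = 168
168 cm


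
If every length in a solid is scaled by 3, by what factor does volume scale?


Linear scale factor k = 3
Rule: under a linear scaling by k, volumes scale by k^3.
k^3 = 3 * 3 * 3
k^3 = 9 * 3
k^3 = 27
Volume scales by a factor of 27.
27 (dimensionless)


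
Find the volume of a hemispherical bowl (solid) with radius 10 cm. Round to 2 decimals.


Shape: hemisphere (half of a sphere)
Radius r = 10 cm
Formula: V = (1/2) * (4/3) * pi * r^3 = (2/3) * pi * r^3
r^3 = 1000
(2/3) * 1000 = 666.666667
V = 666.666667 * pi
V = 2094.4
2094.4 cm^3


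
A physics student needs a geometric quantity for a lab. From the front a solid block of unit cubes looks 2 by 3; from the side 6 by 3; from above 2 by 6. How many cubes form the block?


Orthographic views of a solid rectangular block:
Front view 2 x 3 -> length = 2, height = 3
Side view 6 x 3 -> width = 6, height = 3 (consistent)
Top view 2 x 6 -> confirms length = 2, width = 6
The block is 2 x 6 x 3.
Total unit cubes = 2 * 6 * 3 = 36
36 unit cubes


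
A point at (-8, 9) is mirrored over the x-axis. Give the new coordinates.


Transformation: reflection
Original point: (-8, 9)
Rule for reflection over the x-axis: (x, y) -> (x, -y)
Apply: (-8, 9) -> (-8, -9)
(-8, -9)


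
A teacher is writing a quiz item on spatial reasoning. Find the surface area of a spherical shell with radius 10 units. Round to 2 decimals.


Shape: sphere
Radius r = 10 units
Formula: SA = 4 * pi * r^2
r^2 = 100
SA = 4 * pi * 100
SA = 400 * pi
SA = 1256.64
1256.64 units^2


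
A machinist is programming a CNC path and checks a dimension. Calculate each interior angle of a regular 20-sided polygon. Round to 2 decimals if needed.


Shape: regular icosagon (20 sides)
Formula: interior angle = (n - 2) * 180 / n
(n - 2) = 18
(n - 2) * 180 = 3240
angle = 3240 / 20
angle = 162
162 degrees


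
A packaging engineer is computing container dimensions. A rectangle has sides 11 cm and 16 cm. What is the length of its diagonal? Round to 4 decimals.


Shape: rectangle (diagonal via Pythagoras)
Sides: 11 cm and 16 cm
Formula: d = sqrt(l^2 + w^2)
l^2 = 121, w^2 = 256
l^2 + w^2 = 377
d = sqrt(377)
d = 19.4165
19.4165 cm


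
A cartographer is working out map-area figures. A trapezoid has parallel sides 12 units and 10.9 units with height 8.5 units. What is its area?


Shape: trapezoid
Parallel sides a = 12 units, b = 10.9 units; Height h = 8.5 units
Formula: A = (a + b) * h / 2
a + b = 12 + 10.9 = 22.9
A = 22.9 * 8.5 / 2
A = 194.65 / 2
A = 97.325
97.325 units^2


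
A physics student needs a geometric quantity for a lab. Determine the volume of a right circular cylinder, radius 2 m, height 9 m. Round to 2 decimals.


Shape: cylinder
Radius r = 2 m, Height h = 9 m
Formula: V = pi * r^2 * h
r^2 = 4
V = pi * 4 * 9
V = 36 * pi
V = 113.1
113.1 m^3


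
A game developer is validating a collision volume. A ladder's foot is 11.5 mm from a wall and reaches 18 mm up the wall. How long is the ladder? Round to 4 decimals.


Shape: right triangle
Legs a = 11.5 mm, b = 18 mm
Formula: c = sqrt(a^2 + b^2)
a^2 = 132.25, b^2 = 324
a^2 + b^2 = 456.25
c = sqrt(456.25)
c = 21.36
21.36 mm


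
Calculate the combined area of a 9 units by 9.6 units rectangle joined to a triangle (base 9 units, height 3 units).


Composite shape: rectangle + triangle
Rectangle area = 9 * 9.6 = 86.4
Triangle area = 0.5 * 9 * 3 = 13.5
Total = 86.4 + 13.5
Total = 99.9
99.9 units^2


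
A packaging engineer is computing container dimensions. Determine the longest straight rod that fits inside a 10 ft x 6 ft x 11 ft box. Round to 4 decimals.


Shape: rectangular box (space diagonal)
l = 10 ft, w = 6 ft, h = 11 ft
Visualize: the diagonal of the base, then a right triangle with that diagonal and the height.
Formula: d = sqrt(l^2 + w^2 + h^2)
l^2 + w^2 + h^2 = 100 + 36 + 121 = 257
d = sqrt(257)
d = 16.0312
16.0312 ft


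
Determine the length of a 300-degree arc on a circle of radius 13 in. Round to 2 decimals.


Shape: circular arc
Radius r = 13 in, Angle = 300 degrees
Formula: L = (angle/360) * 2 * pi * r
2 * pi * r = 26 * pi
L = (300/360) * 26 * pi
L = 21.666667 * pi
L = 68.07
68.07 in


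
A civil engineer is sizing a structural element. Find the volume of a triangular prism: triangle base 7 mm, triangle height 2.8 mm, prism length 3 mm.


Shape: triangular prism
Triangle base = 7 mm, triangle height = 2.8 mm, prism length L = 3 mm
Formula: V = (1/2 * b * h_tri) * L
Cross-section area = 0.5 * 7 * 2.8 = 9.8
V = 9.8 * 3
V = 29.4
29.4 mm^3


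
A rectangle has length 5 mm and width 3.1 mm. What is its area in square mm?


Shape: rectangle
Length l = 5 mm, Width w = 3.1 mm
Formula: A = l * w
A = 5 * 3.1
A = 15.5
15.5 mm^2


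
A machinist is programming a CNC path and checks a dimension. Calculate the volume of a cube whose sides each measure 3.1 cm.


Shape: cube
Side s = 3.1 cm
Formula: V = s^3
V = 3.1 * 3.1 * 3.1
V = 9.61 * 3.1
V = 29.791
29.791 cm^3


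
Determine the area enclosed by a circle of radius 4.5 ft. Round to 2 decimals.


Shape: circle
Radius r = 4.5 ft
Formula: A = pi * r^2
r^2 = 4.5^2 = 20.25
A = pi * 20.25
A = 63.62
63.62 ft^2


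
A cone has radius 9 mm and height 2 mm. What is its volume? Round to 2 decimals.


Shape: cone
Radius r = 9 mm, Height h = 2 mm
Formula: V = (1/3) * pi * r^2 * h
r^2 = 81
pi * r^2 * h = pi * 81 * 2 = 162 * pi
V = 162 * pi / 3
V = 169.65
169.65 mm^3


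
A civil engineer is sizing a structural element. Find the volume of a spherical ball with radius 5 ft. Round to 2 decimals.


Shape: sphere
Radius r = 5 ft
Formula: V = (4/3) * pi * r^3
r^3 = 125
(4/3) * 125 = 166.666667
V = 166.666667 * pi
V = 523.6
523.6 ft^3


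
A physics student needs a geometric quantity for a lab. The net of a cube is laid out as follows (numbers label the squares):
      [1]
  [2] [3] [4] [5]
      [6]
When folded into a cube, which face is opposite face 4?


Net: cross layout. Take square 3 as the base (bottom).
Fold the four squares in the horizontal row up around 3: 2 -> left, 4 -> right, 5 wraps to the top.
Fold 1 and 6 up from 3: 1 -> back, 6 -> front.
Opposite pairs are therefore: (1, 6), (2, 4), (3, 5).
Face 4 is opposite face 2.
face 2


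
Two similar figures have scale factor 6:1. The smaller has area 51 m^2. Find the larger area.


Linear scale factor k = 6
Original area = 51 m^2
Rule: under a linear scaling by k, areas scale by k^2.
k^2 = 6^2 = 36
New area = 51 * 36
New area = 1836
1836 m^2


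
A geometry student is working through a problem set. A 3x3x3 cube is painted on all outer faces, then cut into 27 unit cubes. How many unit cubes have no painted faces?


Large cube: 3 x 3 x 3, cut into unit cubes.
n = 3, so n - 2 = 1
Unpainted cubes form the interior (n - 2)^3 block.
(n - 2)^3 = 1^3 = 1
1 unit cubes


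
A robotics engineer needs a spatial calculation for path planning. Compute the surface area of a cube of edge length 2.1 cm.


Shape: cube
Side s = 2.1 cm
A cube has 6 square faces.
Formula: SA = 6 * s^2
s^2 = 4.41
SA = 6 * 4.41
SA = 26.46
26.46 cm^2


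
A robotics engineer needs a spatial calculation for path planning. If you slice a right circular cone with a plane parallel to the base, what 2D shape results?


Solid: right circular cone
Cutting plane: parallel to the base
Visualize the intersection of the plane with the solid's surface.
The boundary of the cut region is a circle.
circle


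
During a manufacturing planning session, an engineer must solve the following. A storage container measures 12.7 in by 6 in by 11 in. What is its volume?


Shape: rectangular prism
l = 12.7 in, w = 6 in, h = 11 in
Formula: V = l * w * h
V = 12.7 * 6 * 11
V = 76.2 * 11
V = 838.2
838.2 in^3


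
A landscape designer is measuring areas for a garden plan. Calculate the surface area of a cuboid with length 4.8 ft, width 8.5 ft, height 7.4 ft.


Shape: rectangular prism
l = 4.8 ft, w = 8.5 ft, h = 7.4 ft
Formula: SA = 2(lw + lh + wh)
lw = 40.8, lh = 35.52, wh = 62.9
lw + lh + wh = 139.22
SA = 2 * 139.22
SA = 278.44
278.44 ft^2


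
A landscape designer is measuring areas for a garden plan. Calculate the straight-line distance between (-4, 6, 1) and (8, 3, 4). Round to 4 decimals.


3D distance between two points
P1 = (-4, 6, 1), P2 = (8, 3, 4)
Formula: d = sqrt((x2-x1)^2 + (y2-y1)^2 + (z2-z1)^2)
dx = 8 - -4 = 12
dy = 3 - 6 = -3
dz = 4 - 1 = 3
dx^2 + dy^2 + dz^2 = 144 + 9 + 9 = 162
d = sqrt(162)
d = 12.7279
12.7279 units


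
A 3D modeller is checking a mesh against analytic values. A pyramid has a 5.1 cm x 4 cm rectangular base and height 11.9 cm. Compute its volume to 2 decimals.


Shape: rectangular pyramid
Base: 5.1 cm x 4 cm, Height h = 11.9 cm
Formula: V = (1/3) * base_area * h
base_area = 5.1 * 4 = 20.4
base_area * h = 20.4 * 11.9 = 242.76
V = 242.76 / 3
V = 80.92
80.92 cm^3


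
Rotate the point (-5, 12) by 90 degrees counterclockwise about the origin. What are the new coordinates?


Transformation: rotation about the origin
Original point: (-5, 12)
Rule for 90 deg counterclockwise: (x, y) -> (-y, x)
Apply: (-5, 12) -> (-12, -5)
(-12, -5)


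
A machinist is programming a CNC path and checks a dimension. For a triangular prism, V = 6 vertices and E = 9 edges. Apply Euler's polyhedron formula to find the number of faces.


Polyhedron: triangular prism
Euler's formula for convex polyhedra: V - E + F = 2
Given: V = 6 vertices and E = 9 edges
Solve for F:
F = 2 + E - V = 2 + 9 - 6 = 5
5 faces


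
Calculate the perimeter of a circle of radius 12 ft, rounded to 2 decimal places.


Shape: circle
Radius r = 12 ft
Formula: C = 2 * pi * r
C = 2 * pi * 12
C = 24 * pi
C = 75.4
75.4 ft


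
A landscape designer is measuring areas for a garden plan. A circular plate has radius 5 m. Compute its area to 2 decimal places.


Shape: circle
Radius r = 5 m
Formula: A = pi * r^2
r^2 = 5^2 = 25
A = pi * 25
A = 78.54
78.54 m^2


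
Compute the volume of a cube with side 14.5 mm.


Shape: cube
Side s = 14.5 mm
Formula: V = s^3
V = 14.5 * 14.5 * 14.5
V = 210.25 * 14.5
V = 3048.625
3048.625 mm^3


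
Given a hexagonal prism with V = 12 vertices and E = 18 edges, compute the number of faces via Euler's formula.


Polyhedron: hexagonal prism
Euler's formula for convex polyhedra: V - E + F = 2
Given: V = 12 vertices and E = 18 edges
Solve for F:
F = 2 + E - V = 2 + 18 - 12 = 8
8 faces


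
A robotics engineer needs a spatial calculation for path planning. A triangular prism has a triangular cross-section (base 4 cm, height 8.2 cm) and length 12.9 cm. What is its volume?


Shape: triangular prism
Triangle base = 4 cm, triangle height = 8.2 cm, prism length L = 12.9 cm
Formula: V = (1/2 * b * h_tri) * L
Cross-section area = 0.5 * 4 * 8.2 = 16.4
V = 16.4 * 12.9
V = 211.56
211.56 cm^3


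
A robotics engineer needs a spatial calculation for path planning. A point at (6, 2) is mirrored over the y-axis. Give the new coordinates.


Transformation: reflection
Original point: (6, 2)
Rule for reflection over the y-axis: (x, y) -> (-x, y)
Apply: (6, 2) -> (-6, 2)
(-6, 2)


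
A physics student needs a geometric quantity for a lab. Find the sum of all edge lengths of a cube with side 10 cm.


Shape: cube
Side s = 10 cm
A cube has 12 edges, all equal.
Formula: total edge length = 12 * s
Total = 12 * 10
Total = 120
120 cm


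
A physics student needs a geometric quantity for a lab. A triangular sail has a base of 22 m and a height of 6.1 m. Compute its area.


Shape: triangle
Base b = 22 m, Height h = 6.1 m
Formula: A = (1/2) * b * h
A = 0.5 * 22 * 6.1
A = 0.5 * 134.2
A = 67.1
67.1 m^2


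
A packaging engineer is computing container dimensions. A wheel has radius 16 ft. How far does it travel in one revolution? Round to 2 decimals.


Shape: circle
Radius r = 16 ft
Formula: C = 2 * pi * r
C = 2 * pi * 16
C = 32 * pi
C = 100.53
100.53 ft


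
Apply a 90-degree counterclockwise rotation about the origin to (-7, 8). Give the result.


Transformation: rotation about the origin
Original point: (-7, 8)
Rule for 90 deg counterclockwise: (x, y) -> (-y, x)
Apply: (-7, 8) -> (-8, -7)
(-8, -7)


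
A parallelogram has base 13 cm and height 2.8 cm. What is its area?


Shape: parallelogram
Base b = 13 cm, Height h = 2.8 cm
Formula: A = b * h
A = 13 * 2.8
A = 36.4
36.4 cm^2


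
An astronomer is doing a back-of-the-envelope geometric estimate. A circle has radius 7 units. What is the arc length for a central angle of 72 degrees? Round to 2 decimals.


Shape: circular arc
Radius r = 7 units, Angle = 72 degrees
Formula: L = (angle/360) * 2 * pi * r
2 * pi * r = 14 * pi
L = (72/360) * 14 * pi
L = 2.8 * pi
L = 8.8
8.8 units


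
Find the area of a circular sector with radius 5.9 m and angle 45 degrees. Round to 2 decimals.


Shape: circular sector
Radius r = 5.9 m, Angle = 45 degrees
Formula: A = (angle/360) * pi * r^2
r^2 = 34.81
Fraction of circle = 45/360
A = (45/360) * pi * 34.81
A = 4.35125 * pi
A = 13.67
13.67 m^2


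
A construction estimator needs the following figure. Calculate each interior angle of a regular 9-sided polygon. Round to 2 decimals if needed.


Shape: regular nonagon (9 sides)
Formula: interior angle = (n - 2) * 180 / n
(n - 2) = 7
(n - 2) * 180 = 1260
angle = 1260 / 9
angle = 140
140 degrees


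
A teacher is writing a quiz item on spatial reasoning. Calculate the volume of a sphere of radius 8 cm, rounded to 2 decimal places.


Shape: sphere
Radius r = 8 cm
Formula: V = (4/3) * pi * r^3
r^3 = 512
(4/3) * 512 = 682.666667
V = 682.666667 * pi
V = 2144.66
2144.66 cm^3


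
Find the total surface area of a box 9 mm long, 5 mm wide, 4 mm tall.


Shape: rectangular prism
l = 9 mm, w = 5 mm, h = 4 mm
Formula: SA = 2(lw + lh + wh)
lw = 45, lh = 36, wh = 20
lw + lh + wh = 101
SA = 2 * 101
SA = 202
202 mm^2


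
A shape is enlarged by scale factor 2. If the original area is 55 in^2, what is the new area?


Linear scale factor k = 2
Original area = 55 in^2
Rule: under a linear scaling by k, areas scale by k^2.
k^2 = 2^2 = 4
New area = 55 * 4
New area = 220
220 in^2


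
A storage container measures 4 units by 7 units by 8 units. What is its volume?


Shape: rectangular prism
l = 4 units, w = 7 units, h = 8 units
Formula: V = l * w * h
V = 4 * 7 * 8
V = 28 * 8
V = 224
224 units^3


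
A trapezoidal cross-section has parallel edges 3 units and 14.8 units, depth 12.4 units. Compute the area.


Shape: trapezoid
Parallel sides a = 3 units, b = 14.8 units; Height h = 12.4 units
Formula: A = (a + b) * h / 2
a + b = 3 + 14.8 = 17.8
A = 17.8 * 12.4 / 2
A = 220.72 / 2
A = 110.36
110.36 units^2


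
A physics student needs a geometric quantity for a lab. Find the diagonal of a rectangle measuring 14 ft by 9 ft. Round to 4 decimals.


Shape: rectangle (diagonal via Pythagoras)
Sides: 14 ft and 9 ft
Formula: d = sqrt(l^2 + w^2)
l^2 = 196, w^2 = 81
l^2 + w^2 = 277
d = sqrt(277)
d = 16.6433
16.6433 ft


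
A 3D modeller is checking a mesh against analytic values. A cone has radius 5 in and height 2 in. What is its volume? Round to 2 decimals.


Shape: cone
Radius r = 5 in, Height h = 2 in
Formula: V = (1/3) * pi * r^2 * h
r^2 = 25
pi * r^2 * h = pi * 25 * 2 = 50 * pi
V = 50 * pi / 3
V = 52.36
52.36 in^3


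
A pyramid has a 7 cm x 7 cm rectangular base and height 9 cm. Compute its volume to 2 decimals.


Shape: rectangular pyramid
Base: 7 cm x 7 cm, Height h = 9 cm
Formula: V = (1/3) * base_area * h
base_area = 7 * 7 = 49
base_area * h = 49 * 9 = 441
V = 441 / 3
V = 147
147 cm^3


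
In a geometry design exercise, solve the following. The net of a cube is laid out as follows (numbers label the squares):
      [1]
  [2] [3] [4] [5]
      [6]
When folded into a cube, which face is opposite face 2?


Net: cross layout. Take square 3 as the base (bottom).
Fold the four squares in the horizontal row up around 3: 2 -> left, 4 -> right, 5 wraps to the top.
Fold 1 and 6 up from 3: 1 -> back, 6 -> front.
Opposite pairs are therefore: (1, 6), (2, 4), (3, 5).
Face 2 is opposite face 4.
face 4


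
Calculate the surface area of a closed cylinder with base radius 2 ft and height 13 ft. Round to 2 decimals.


Shape: closed cylinder
Radius r = 2 ft, Height h = 13 ft
Formula: SA = 2*pi*r^2 + 2*pi*r*h = 2*pi*r*(r + h)
r + h = 15
2 * r * (r + h) = 2 * 2 * 15 = 60
SA = 60 * pi
SA = 188.5
188.5 ft^2


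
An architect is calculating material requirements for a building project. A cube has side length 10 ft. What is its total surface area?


Shape: cube
Side s = 10 ft
A cube has 6 square faces.
Formula: SA = 6 * s^2
s^2 = 100
SA = 6 * 100
SA = 600
600 ft^2


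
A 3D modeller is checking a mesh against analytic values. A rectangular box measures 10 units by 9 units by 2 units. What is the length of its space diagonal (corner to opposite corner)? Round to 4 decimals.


Shape: rectangular box (space diagonal)
l = 10 units, w = 9 units, h = 2 units
Visualize: the diagonal of the base, then a right triangle with that diagonal and the height.
Formula: d = sqrt(l^2 + w^2 + h^2)
l^2 + w^2 + h^2 = 100 + 81 + 4 = 185
d = sqrt(185)
d = 13.6015
13.6015 units


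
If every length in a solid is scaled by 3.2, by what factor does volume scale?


Linear scale factor k = 3.2
Rule: under a linear scaling by k, volumes scale by k^3.
k^3 = 3.2 * 3.2 * 3.2
k^3 = 10.24 * 3.2
k^3 = 32.768
Volume scales by a factor of 32.768.
32.768 (dimensionless)


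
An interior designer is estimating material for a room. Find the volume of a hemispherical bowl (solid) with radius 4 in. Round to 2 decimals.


Shape: hemisphere (half of a sphere)
Radius r = 4 in
Formula: V = (1/2) * (4/3) * pi * r^3 = (2/3) * pi * r^3
r^3 = 64
(2/3) * 64 = 42.666667
V = 42.666667 * pi
V = 134.04
134.04 in^3


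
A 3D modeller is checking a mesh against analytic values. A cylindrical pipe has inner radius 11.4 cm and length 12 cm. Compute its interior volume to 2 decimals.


Shape: cylinder
Radius r = 11.4 cm, Height h = 12 cm
Formula: V = pi * r^2 * h
r^2 = 129.96
V = pi * 129.96 * 12
V = 1559.52 * pi
V = 4899.38
4899.38 cm^3


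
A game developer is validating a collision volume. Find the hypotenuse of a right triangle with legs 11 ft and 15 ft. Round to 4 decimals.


Shape: right triangle
Legs a = 11 ft, b = 15 ft
Formula: c = sqrt(a^2 + b^2)
a^2 = 121, b^2 = 225
a^2 + b^2 = 346
c = sqrt(346)
c = 18.6011
18.6011 ft


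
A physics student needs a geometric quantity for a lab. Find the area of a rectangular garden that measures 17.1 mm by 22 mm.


Shape: rectangle
Length l = 17.1 mm, Width w = 22 mm
Formula: A = l * w
A = 17.1 * 22
A = 376.2
376.2 mm^2


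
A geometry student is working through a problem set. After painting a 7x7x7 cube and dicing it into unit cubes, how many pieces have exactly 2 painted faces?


Large cube: 7 x 7 x 7, cut into unit cubes.
n = 7, so n - 2 = 5
Cubes with 2 painted faces lie along the edges, excluding corners.
A cube has 12 edges; each contributes (n - 2) = 5 such cubes.
Count = 12 * 5 = 60
60 unit cubes


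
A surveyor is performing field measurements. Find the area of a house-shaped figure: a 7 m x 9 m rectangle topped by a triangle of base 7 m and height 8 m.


Composite shape: rectangle + triangle
Rectangle area = 7 * 9 = 63
Triangle area = 0.5 * 7 * 8 = 28
Total = 63 + 28
Total = 91
91 m^2


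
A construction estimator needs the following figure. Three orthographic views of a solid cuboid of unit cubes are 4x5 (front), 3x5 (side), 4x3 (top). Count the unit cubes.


Orthographic views of a solid rectangular block:
Front view 4 x 5 -> length = 4, height = 5
Side view 3 x 5 -> width = 3, height = 5 (consistent)
Top view 4 x 3 -> confirms length = 4, width = 3
The block is 4 x 3 x 5.
Total unit cubes = 4 * 3 * 5 = 60
60 unit cubes


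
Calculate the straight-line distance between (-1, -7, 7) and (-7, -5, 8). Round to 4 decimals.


3D distance between two points
P1 = (-1, -7, 7), P2 = (-7, -5, 8)
Formula: d = sqrt((x2-x1)^2 + (y2-y1)^2 + (z2-z1)^2)
dx = -7 - -1 = -6
dy = -5 - -7 = 2
dz = 8 - 7 = 1
dx^2 + dy^2 + dz^2 = 36 + 4 + 1 = 41
d = sqrt(41)
d = 6.4031
6.4031 units


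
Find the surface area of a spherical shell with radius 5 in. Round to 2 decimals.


Shape: sphere
Radius r = 5 in
Formula: SA = 4 * pi * r^2
r^2 = 25
SA = 4 * pi * 25
SA = 100 * pi
SA = 314.16
314.16 in^2


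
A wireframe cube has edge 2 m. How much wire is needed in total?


Shape: cube
Side s = 2 m
A cube has 12 edges, all equal.
Formula: total edge length = 12 * s
Total = 12 * 2
Total = 24
24 m


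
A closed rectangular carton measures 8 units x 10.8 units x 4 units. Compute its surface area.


Shape: rectangular prism
l = 8 units, w = 10.8 units, h = 4 units
Formula: SA = 2(lw + lh + wh)
lw = 86.4, lh = 32, wh = 43.2
lw + lh + wh = 161.6
SA = 2 * 161.6
SA = 323.2
323.2 units^2


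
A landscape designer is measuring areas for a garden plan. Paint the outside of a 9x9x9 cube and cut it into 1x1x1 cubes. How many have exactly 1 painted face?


Large cube: 9 x 9 x 9, cut into unit cubes.
n = 9, so n - 2 = 7
Cubes with 1 painted face lie in the interior of each face.
A cube has 6 faces; each contributes (n - 2)^2 = 49 such cubes.
Count = 6 * 49 = 294
294 unit cubes


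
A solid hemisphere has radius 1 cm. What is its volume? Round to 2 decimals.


Shape: hemisphere (half of a sphere)
Radius r = 1 cm
Formula: V = (1/2) * (4/3) * pi * r^3 = (2/3) * pi * r^3
r^3 = 1
(2/3) * 1 = 0.666667
V = 0.666667 * pi
V = 2.09
2.09 cm^3


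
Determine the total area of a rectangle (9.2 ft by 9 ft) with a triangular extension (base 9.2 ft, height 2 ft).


Composite shape: rectangle + triangle
Rectangle area = 9.2 * 9 = 82.8
Triangle area = 0.5 * 9.2 * 2 = 9.2
Total = 82.8 + 9.2
Total = 92
92 ft^2


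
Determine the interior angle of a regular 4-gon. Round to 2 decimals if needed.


Shape: regular square (4 sides)
Formula: interior angle = (n - 2) * 180 / n
(n - 2) = 2
(n - 2) * 180 = 360
angle = 360 / 4
angle = 90
90 degrees


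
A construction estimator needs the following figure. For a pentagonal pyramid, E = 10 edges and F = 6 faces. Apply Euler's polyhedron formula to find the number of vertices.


Polyhedron: pentagonal pyramid
Euler's formula for convex polyhedra: V - E + F = 2
Given: E = 10 edges and F = 6 faces
Solve for V:
V = 2 + E - F = 2 + 10 - 6 = 6
6 vertices


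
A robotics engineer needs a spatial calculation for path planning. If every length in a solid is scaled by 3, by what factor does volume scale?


Linear scale factor k = 3
Rule: under a linear scaling by k, volumes scale by k^3.
k^3 = 3 * 3 * 3
k^3 = 9 * 3
k^3 = 27
Volume scales by a factor of 27.
27 (dimensionless)


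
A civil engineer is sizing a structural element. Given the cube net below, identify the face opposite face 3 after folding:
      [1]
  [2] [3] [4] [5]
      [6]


Net: cross layout. Take square 3 as the base (bottom).
Fold the four squares in the horizontal row up around 3: 2 -> left, 4 -> right, 5 wraps to the top.
Fold 1 and 6 up from 3: 1 -> back, 6 -> front.
Opposite pairs are therefore: (1, 6), (2, 4), (3, 5).
Face 3 is opposite face 5.
face 5


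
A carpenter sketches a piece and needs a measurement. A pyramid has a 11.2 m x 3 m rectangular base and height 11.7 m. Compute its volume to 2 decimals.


Shape: rectangular pyramid
Base: 11.2 m x 3 m, Height h = 11.7 m
Formula: V = (1/3) * base_area * h
base_area = 11.2 * 3 = 33.6
base_area * h = 33.6 * 11.7 = 393.12
V = 393.12 / 3
V = 131.04
131.04 m^3


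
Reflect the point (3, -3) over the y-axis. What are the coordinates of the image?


Transformation: reflection
Original point: (3, -3)
Rule for reflection over the y-axis: (x, y) -> (-x, y)
Apply: (3, -3) -> (-3, -3)
(-3, -3)
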